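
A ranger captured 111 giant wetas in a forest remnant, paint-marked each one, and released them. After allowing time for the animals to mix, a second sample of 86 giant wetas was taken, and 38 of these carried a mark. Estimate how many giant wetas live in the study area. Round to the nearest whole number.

N = (111 × 86) / 38 = 9546 / 38 ≈ 251.2 → 251

N ≈ 251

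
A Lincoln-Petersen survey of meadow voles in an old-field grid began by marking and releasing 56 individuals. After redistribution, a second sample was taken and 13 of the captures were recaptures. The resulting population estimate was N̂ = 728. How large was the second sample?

C = 169

From N = M·C/R: C = N·R / M = 728·13 / 56 = 9464 / 56 = 169.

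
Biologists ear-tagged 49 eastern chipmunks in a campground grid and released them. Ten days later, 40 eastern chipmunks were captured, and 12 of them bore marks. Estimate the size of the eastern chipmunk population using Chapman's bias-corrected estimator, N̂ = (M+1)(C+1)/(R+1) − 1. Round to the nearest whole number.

N ≈ 157

N̂ = (49+1)(40+1)/(12+1) − 1 = 50·41/13 − 1
= 2050/13 − 1 ≈ 157.7 − 1 ≈ 156.7 → 157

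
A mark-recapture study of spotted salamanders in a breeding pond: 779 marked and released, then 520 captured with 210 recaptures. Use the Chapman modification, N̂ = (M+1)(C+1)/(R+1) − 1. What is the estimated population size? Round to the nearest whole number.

N ≈ 1925

N̂ = (779+1)(520+1)/(210+1) − 1 = 780·521/211 − 1
= 406380/211 − 1 ≈ 1926.0 − 1 ≈ 1925.0 → 1925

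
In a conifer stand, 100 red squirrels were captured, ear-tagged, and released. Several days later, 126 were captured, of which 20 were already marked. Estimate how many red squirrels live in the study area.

Lincoln-Petersen assumes M/N = R/C, so N = M·C / R.
N = (100 × 126) / 20 = 12600 / 20 = 630

N = 630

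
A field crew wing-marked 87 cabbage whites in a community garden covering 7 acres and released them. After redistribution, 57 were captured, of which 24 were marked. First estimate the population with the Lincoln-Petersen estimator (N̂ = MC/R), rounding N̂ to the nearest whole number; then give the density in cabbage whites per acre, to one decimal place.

N̂ = 87·57/24 = 4959/24 ≈ 206.6 → 207
Density = N̂ / area = 207 / 7 ≈ 29.57 → 29.6 per acre

density ≈ 29.6 cabbage whites per acre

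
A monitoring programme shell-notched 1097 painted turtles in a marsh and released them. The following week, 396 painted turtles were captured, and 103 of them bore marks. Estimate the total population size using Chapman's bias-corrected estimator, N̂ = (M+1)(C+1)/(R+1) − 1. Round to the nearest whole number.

N ≈ 4190

N̂ = (1097+1)(396+1)/(103+1) − 1 = 1098·397/104 − 1
= 435906/104 − 1 ≈ 4191.4 − 1 ≈ 4190.4 → 4190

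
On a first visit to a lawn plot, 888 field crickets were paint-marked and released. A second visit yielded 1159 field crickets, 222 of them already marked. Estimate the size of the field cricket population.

N = 4636

If marked individuals mix randomly, R/C ≈ M/N, giving N ≈ M·C/R.
N = (888 × 1159) / 222 = 1029192 / 222 = 4636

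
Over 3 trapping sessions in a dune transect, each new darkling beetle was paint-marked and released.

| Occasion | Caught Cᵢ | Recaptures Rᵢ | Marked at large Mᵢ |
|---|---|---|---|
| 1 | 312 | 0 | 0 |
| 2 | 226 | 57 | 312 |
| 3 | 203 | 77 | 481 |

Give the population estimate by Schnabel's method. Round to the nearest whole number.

N ≈ 1255

Σ MᵢCᵢ = 0·312 + 312·226 + 481·203 = 0 + 70512 + 97643 = 168155
Σ Rᵢ = 0 + 57 + 77 = 134
N̂ = 168155 / 134 ≈ 1254.9 → 1255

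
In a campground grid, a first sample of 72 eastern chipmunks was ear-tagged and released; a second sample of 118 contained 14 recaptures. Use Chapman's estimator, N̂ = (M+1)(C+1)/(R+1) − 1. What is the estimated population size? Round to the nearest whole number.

N̂ = (72+1)(118+1)/(14+1) − 1 = 73·119/15 − 1
= 8687/15 − 1 ≈ 579.1 − 1 ≈ 578.1 → 578

N ≈ 578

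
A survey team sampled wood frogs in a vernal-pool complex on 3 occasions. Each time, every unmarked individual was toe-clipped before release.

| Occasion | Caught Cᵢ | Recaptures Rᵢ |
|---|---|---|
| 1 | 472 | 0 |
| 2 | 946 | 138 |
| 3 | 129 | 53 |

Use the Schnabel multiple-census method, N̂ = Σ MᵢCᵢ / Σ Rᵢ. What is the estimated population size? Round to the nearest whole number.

Marked at large before each occasion: Mᵢ = Σⱼ<ᵢ (Cⱼ − Rⱼ) → M1=0, M2=472, M3=1280
Σ MᵢCᵢ = 0·472 + 472·946 + 1280·129 = 0 + 446512 + 165120 = 611632
Σ Rᵢ = 0 + 138 + 53 = 191
N̂ = 611632 / 191 ≈ 3202.3 → 3202

N ≈ 3202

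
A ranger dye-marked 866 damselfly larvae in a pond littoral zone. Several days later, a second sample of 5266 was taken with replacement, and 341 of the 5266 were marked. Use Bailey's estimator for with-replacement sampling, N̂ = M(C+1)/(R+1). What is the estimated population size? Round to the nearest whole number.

N̂ = 866·(5266+1)/(341+1) = 866·5267/342 = 4561222/342 ≈ 13336.9 → 13337

N ≈ 13,337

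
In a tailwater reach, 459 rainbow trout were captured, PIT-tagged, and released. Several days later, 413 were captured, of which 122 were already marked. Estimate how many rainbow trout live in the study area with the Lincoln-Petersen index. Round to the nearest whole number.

If marked individuals mix randomly, R/C ≈ M/N, giving N ≈ M·C/R.
N = (459 × 413) / 122 = 189567 / 122 ≈ 1553.8 → 1554

N ≈ 1554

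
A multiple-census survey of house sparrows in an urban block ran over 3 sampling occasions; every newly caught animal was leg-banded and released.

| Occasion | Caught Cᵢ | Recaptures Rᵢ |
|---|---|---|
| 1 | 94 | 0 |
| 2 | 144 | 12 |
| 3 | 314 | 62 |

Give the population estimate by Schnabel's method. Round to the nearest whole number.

N ≈ 1142

Marked at large before each occasion: Mᵢ = Σⱼ<ᵢ (Cⱼ − Rⱼ) → M1=0, M2=94, M3=226
Σ MᵢCᵢ = 0·94 + 94·144 + 226·314 = 0 + 13536 + 70964 = 84500
Σ Rᵢ = 0 + 12 + 62 = 74
N̂ = 84500 / 74 ≈ 1141.9 → 1142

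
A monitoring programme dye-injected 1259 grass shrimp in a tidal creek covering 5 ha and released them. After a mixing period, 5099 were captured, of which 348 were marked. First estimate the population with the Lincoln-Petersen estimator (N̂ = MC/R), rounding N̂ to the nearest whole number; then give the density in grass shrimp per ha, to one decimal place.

N̂ = 1259·5099/348 = 6419641/348 ≈ 18447.2 → 18447
Density = N̂ / area = 18447 / 5 ≈ 3689.40 → 3689.4 per ha

density ≈ 3689.4 grass shrimp per ha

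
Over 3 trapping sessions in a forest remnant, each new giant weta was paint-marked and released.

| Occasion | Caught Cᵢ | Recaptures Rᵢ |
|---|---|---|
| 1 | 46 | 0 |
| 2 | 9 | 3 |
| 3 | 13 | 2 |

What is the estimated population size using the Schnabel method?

N = 218

Marked at large before each occasion: Mᵢ = Σⱼ<ᵢ (Cⱼ − Rⱼ) → M1=0, M2=46, M3=52
Σ MᵢCᵢ = 0·46 + 46·9 + 52·13 = 0 + 414 + 676 = 1090
Σ Rᵢ = 0 + 3 + 2 = 5
N̂ = 1090 / 5 = 218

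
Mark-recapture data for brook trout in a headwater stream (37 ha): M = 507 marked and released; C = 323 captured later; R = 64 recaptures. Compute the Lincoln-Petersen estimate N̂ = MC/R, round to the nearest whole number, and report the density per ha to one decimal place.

N̂ = 507·323/64 = 163761/64 ≈ 2558.8 → 2559
Density = N̂ / area = 2559 / 37 ≈ 69.16 → 69.2 per ha

density ≈ 69.2 brook trout per ha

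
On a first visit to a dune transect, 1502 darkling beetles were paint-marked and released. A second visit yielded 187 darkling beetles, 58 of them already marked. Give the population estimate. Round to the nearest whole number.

N = (1502 × 187) / 58 = 280874 / 58 ≈ 4842.7 → 4843

N ≈ 4843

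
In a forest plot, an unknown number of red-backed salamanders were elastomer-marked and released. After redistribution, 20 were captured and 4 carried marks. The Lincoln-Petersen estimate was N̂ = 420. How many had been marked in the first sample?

M = 84

From N = M·C/R: M = N·R / C = 420·4 / 20 = 1680 / 20 = 84.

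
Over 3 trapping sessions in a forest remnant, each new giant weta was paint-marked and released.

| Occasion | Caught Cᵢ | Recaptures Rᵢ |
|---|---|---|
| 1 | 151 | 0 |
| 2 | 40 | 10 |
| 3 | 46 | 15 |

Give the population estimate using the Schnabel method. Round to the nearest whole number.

N ≈ 575

Marked at large before each occasion: Mᵢ = Σⱼ<ᵢ (Cⱼ − Rⱼ) → M1=0, M2=151, M3=181
Σ MᵢCᵢ = 0·151 + 151·40 + 181·46 = 0 + 6040 + 8326 = 14366
Σ Rᵢ = 0 + 10 + 15 = 25
N̂ = 14366 / 25 ≈ 574.6 → 575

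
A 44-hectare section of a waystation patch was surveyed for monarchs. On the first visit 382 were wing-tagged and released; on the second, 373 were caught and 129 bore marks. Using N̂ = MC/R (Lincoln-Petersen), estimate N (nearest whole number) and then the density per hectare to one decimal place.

N̂ = 382·373/129 = 142486/129 ≈ 1104.5 → 1105
Density = N̂ / area = 1105 / 44 ≈ 25.11 → 25.1 per hectare

density ≈ 25.1 monarchs per hectare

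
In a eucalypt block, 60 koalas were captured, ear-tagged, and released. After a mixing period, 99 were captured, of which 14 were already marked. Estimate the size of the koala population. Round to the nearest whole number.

N ≈ 424

If marked individuals mix randomly, R/C ≈ M/N, giving N ≈ M·C/R.
N = (60 × 99) / 14 = 5940 / 14 ≈ 424.3 → 424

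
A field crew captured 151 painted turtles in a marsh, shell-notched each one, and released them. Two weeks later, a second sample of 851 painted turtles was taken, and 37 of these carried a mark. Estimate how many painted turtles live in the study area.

N = 3473

N = (151 × 851) / 37 = 128501 / 37 = 3473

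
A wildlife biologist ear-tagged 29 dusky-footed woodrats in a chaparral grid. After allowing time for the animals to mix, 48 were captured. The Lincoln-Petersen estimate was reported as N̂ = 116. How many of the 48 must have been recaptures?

R = 12

From N = M·C/R: R = M·C / N = 29·48 / 116 = 1392 / 116 = 12.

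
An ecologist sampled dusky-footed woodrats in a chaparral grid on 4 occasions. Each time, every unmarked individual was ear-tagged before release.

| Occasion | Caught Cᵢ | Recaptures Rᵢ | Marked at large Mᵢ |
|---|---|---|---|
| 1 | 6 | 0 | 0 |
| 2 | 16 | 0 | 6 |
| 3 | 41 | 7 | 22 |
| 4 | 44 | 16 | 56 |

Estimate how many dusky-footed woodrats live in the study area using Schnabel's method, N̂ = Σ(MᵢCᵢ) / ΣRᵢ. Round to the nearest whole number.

N ≈ 151

Σ MᵢCᵢ = 0·6 + 6·16 + 22·41 + 56·44 = 0 + 96 + 902 + 2464 = 3462
Σ Rᵢ = 0 + 0 + 7 + 16 = 23
N̂ = 3462 / 23 ≈ 150.5 → 151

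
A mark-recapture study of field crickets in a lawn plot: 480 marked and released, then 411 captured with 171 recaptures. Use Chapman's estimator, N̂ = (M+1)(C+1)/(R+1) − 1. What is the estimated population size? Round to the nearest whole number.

N̂ = (480+1)(411+1)/(171+1) − 1 = 481·412/172 − 1
= 198172/172 − 1 ≈ 1152.2 − 1 ≈ 1151.2 → 1151

N ≈ 1151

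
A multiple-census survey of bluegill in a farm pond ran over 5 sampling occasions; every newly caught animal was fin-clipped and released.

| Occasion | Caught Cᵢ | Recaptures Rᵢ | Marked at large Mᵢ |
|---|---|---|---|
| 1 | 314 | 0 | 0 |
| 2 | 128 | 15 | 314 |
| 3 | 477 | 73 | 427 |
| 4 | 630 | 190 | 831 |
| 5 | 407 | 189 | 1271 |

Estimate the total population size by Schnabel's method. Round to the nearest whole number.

N ≈ 2751

Σ MᵢCᵢ = 0·314 + 314·128 + 427·477 + 831·630 + 1271·407 = 0 + 40192 + 203679 + 523530 + 517297 = 1284698
Σ Rᵢ = 0 + 15 + 73 + 190 + 189 = 467
N̂ = 1284698 / 467 ≈ 2751.0 → 2751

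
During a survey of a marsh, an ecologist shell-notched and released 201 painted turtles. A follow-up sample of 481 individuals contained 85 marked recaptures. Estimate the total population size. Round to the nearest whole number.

N = (201 × 481) / 85 = 96681 / 85 ≈ 1137.4 → 1137

N ≈ 1137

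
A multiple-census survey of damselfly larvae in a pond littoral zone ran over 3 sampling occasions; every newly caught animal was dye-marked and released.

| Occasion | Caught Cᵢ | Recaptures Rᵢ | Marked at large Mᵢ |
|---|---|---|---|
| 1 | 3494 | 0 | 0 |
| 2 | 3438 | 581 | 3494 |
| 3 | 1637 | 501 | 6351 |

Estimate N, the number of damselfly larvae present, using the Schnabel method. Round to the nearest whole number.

Σ MᵢCᵢ = 0·3494 + 3494·3438 + 6351·1637 = 0 + 12012372 + 10396587 = 22408959
Σ Rᵢ = 0 + 581 + 501 = 1082
N̂ = 22408959 / 1082 ≈ 20710.7 → 20711

N ≈ 20,711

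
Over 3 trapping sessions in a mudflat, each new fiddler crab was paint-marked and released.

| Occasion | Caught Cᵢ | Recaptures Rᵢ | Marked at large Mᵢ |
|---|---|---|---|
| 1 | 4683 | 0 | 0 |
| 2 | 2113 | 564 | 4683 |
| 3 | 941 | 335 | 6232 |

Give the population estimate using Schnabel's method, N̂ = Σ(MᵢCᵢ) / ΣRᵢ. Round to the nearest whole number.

N ≈ 17,530

Σ MᵢCᵢ = 0·4683 + 4683·2113 + 6232·941 = 0 + 9895179 + 5864312 = 15759491
Σ Rᵢ = 0 + 564 + 335 = 899
N̂ = 15759491 / 899 ≈ 17530.0 → 17530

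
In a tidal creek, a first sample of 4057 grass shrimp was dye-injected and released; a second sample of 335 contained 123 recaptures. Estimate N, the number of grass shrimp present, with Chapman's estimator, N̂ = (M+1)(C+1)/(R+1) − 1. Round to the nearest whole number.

N̂ = (4057+1)(335+1)/(123+1) − 1 = 4058·336/124 − 1
= 1363488/124 − 1 ≈ 10995.9 − 1 ≈ 10994.9 → 10995

N ≈ 10,995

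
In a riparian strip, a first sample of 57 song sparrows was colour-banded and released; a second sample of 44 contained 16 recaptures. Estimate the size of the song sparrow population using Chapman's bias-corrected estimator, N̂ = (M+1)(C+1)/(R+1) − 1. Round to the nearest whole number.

N̂ = (57+1)(44+1)/(16+1) − 1 = 58·45/17 − 1
= 2610/17 − 1 ≈ 153.5 − 1 ≈ 152.5 → 153

N ≈ 153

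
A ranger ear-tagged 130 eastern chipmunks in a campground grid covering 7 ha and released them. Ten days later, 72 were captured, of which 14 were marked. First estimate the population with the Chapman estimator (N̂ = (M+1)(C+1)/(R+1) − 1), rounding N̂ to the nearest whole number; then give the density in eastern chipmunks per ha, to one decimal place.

density ≈ 91.0 eastern chipmunks per ha

N̂ = 131·73/15 − 1 = 9563/15 − 1 ≈ 636.5 → 637
Density = N̂ / area = 637 / 7 = 91.0 per ha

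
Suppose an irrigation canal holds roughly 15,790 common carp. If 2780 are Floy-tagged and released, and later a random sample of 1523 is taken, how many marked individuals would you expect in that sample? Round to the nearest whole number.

expected recaptures ≈ 268

The marked fraction of the population is 2780/15790, so in a sample of 1523 expect C·(M/N) marked.
E[R] = 2780 × 1523 / 15790 = 4233940 / 15790 ≈ 268.1 → 268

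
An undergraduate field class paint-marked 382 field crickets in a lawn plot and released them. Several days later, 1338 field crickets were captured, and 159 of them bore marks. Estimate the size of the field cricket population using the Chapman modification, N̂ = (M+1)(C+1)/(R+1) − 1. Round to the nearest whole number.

N̂ = (382+1)(1338+1)/(159+1) − 1 = 383·1339/160 − 1
= 512837/160 − 1 ≈ 3205.2 − 1 ≈ 3204.2 → 3204

N ≈ 3204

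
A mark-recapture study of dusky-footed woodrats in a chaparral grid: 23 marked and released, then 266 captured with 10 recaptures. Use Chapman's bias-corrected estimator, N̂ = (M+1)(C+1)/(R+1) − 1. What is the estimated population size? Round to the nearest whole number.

N̂ = (23+1)(266+1)/(10+1) − 1 = 24·267/11 − 1
= 6408/11 − 1 ≈ 582.5 − 1 ≈ 581.5 → 582

N ≈ 582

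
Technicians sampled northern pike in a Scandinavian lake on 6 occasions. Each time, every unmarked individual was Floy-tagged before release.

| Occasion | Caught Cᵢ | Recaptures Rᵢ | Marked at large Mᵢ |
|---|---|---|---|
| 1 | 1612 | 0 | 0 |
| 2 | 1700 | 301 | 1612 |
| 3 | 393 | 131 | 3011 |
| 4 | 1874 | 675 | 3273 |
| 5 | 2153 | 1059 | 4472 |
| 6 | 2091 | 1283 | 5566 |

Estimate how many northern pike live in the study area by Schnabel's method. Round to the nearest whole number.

N ≈ 9082

Σ MᵢCᵢ = 0·1612 + 1612·1700 + 3011·393 + 3273·1874 + 4472·2153 + 5566·2091 = 0 + 2740400 + 1183323 + 6133602 + 9628216 + 11638506 = 31324047
Σ Rᵢ = 0 + 301 + 131 + 675 + 1059 + 1283 = 3449
N̂ = 31324047 / 3449 ≈ 9082.1 → 9082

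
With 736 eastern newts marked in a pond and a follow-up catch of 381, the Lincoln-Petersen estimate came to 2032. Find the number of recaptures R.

From N = M·C/R: R = M·C / N = 736·381 / 2032 = 280416 / 2032 = 138.

R = 138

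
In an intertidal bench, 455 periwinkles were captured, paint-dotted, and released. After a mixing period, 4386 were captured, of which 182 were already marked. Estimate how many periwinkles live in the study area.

N = (455 × 4386) / 182 = 1995630 / 182 = 10965

N = 10,965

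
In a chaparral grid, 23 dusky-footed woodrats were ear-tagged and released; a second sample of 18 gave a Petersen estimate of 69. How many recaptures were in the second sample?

R = 6

From N = M·C/R: R = M·C / N = 23·18 / 69 = 414 / 69 = 6.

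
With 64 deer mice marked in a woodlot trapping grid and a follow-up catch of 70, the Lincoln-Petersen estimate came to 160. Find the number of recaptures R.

R = 28

From N = M·C/R: R = M·C / N = 64·70 / 160 = 4480 / 160 = 28.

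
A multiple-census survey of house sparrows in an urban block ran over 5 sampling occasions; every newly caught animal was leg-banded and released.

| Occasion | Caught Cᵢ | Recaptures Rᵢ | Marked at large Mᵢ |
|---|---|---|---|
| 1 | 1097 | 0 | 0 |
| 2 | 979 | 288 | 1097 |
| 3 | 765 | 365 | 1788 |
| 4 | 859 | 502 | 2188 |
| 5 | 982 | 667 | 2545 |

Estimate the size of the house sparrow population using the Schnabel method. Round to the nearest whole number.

N ≈ 3743

Σ MᵢCᵢ = 0·1097 + 1097·979 + 1788·765 + 2188·859 + 2545·982 = 0 + 1073963 + 1367820 + 1879492 + 2499190 = 6820465
Σ Rᵢ = 0 + 288 + 365 + 502 + 667 = 1822
N̂ = 6820465 / 1822 ≈ 3743.4 → 3743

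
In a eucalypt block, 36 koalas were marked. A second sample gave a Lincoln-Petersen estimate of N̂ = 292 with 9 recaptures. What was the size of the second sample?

C = 73

From N = M·C/R: C = N·R / M = 292·9 / 36 = 2628 / 36 = 73.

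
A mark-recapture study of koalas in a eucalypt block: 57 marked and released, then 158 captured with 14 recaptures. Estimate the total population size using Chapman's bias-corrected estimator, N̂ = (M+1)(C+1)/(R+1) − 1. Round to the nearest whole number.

N̂ = (57+1)(158+1)/(14+1) − 1 = 58·159/15 − 1
= 9222/15 − 1 ≈ 614.8 − 1 ≈ 613.8 → 614

N ≈ 614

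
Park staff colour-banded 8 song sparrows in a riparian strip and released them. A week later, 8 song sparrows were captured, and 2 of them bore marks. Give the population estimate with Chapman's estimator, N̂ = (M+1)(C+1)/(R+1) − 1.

N̂ = (8+1)(8+1)/(2+1) − 1 = 9·9/3 − 1
= 81/3 − 1 = 27 − 1 = 26

N = 26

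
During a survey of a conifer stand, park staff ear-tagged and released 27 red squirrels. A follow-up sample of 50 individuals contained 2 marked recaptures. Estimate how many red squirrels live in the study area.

N = 675

N = (27 × 50) / 2 = 1350 / 2 = 675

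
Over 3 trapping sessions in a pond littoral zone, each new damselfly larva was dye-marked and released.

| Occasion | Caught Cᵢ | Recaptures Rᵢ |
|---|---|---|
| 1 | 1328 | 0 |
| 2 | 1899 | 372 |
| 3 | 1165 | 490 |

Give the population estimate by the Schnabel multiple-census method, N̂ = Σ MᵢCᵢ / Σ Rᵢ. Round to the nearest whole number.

N ≈ 6784

Marked at large before each occasion: Mᵢ = Σⱼ<ᵢ (Cⱼ − Rⱼ) → M1=0, M2=1328, M3=2855
Σ MᵢCᵢ = 0·1328 + 1328·1899 + 2855·1165 = 0 + 2521872 + 3326075 = 5847947
Σ Rᵢ = 0 + 372 + 490 = 862
N̂ = 5847947 / 862 ≈ 6784.2 → 6784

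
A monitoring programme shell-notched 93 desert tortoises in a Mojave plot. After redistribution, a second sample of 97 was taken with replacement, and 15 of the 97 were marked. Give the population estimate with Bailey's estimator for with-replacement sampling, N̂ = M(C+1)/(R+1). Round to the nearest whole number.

N ≈ 570

N̂ = 93·(97+1)/(15+1) = 93·98/16 = 9114/16 ≈ 569.6 → 570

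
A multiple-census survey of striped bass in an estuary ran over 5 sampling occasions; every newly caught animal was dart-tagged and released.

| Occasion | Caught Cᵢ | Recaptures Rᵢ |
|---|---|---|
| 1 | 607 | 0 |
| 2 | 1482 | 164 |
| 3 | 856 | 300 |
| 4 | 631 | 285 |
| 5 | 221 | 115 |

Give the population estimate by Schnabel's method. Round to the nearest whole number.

Marked at large before each occasion: Mᵢ = Σⱼ<ᵢ (Cⱼ − Rⱼ) → M1=0, M2=607, M3=1925, M4=2481, M5=2827
Σ MᵢCᵢ = 0·607 + 607·1482 + 1925·856 + 2481·631 + 2827·221 = 0 + 899574 + 1647800 + 1565511 + 624767 = 4737652
Σ Rᵢ = 0 + 164 + 300 + 285 + 115 = 864
N̂ = 4737652 / 864 ≈ 5483.4 → 5483

N ≈ 5483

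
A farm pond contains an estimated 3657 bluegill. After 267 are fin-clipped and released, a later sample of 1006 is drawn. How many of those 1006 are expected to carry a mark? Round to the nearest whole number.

expected recaptures ≈ 73

Expected recaptures E[R] = M·C / N.
E[R] = 267 × 1006 / 3657 = 268602 / 3657 ≈ 73.4 → 73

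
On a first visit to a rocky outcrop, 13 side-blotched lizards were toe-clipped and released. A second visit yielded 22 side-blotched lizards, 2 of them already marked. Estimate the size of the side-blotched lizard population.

Lincoln-Petersen assumes M/N = R/C, so N = M·C / R.
N = (13 × 22) / 2 = 286 / 2 = 143

N = 143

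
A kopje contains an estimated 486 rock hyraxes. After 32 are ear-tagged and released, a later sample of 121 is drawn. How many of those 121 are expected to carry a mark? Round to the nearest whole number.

Expected recaptures E[R] = M·C / N.
E[R] = 32 × 121 / 486 = 3872 / 486 ≈ 8.0 → 8

expected recaptures ≈ 8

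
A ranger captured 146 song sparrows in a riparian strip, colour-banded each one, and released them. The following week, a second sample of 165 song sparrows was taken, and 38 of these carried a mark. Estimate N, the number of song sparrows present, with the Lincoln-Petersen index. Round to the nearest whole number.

N ≈ 634

The marked fraction in the recapture sample should equal the marked fraction in the population: 38/165 = 146/N.
N = (146 × 165) / 38 = 24090 / 38 ≈ 633.9 → 634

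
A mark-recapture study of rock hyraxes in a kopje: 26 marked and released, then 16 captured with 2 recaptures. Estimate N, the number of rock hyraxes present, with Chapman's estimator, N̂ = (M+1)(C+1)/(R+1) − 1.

N̂ = (26+1)(16+1)/(2+1) − 1 = 27·17/3 − 1
= 459/3 − 1 = 153 − 1 = 152

N = 152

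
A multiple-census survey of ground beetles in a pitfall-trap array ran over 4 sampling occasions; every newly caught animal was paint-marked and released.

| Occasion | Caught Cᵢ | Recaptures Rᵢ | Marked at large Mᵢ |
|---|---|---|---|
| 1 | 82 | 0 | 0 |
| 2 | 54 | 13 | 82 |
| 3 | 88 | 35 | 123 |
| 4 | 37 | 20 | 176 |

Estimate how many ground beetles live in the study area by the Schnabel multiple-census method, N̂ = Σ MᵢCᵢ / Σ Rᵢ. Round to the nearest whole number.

N ≈ 320

Σ MᵢCᵢ = 0·82 + 82·54 + 123·88 + 176·37 = 0 + 4428 + 10824 + 6512 = 21764
Σ Rᵢ = 0 + 13 + 35 + 20 = 68
N̂ = 21764 / 68 ≈ 320.1 → 320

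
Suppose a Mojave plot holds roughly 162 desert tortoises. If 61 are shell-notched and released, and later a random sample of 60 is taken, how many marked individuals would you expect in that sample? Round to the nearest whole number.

The marked fraction of the population is 61/162, so in a sample of 60 expect C·(M/N) marked.
E[R] = 61 × 60 / 162 = 3660 / 162 ≈ 22.6 → 23

expected recaptures ≈ 23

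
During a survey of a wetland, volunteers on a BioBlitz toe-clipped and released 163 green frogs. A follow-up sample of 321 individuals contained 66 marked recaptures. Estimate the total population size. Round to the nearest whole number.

N ≈ 793

If marked individuals mix randomly, R/C ≈ M/N, giving N ≈ M·C/R.
N = (163 × 321) / 66 = 52323 / 66 ≈ 792.8 → 793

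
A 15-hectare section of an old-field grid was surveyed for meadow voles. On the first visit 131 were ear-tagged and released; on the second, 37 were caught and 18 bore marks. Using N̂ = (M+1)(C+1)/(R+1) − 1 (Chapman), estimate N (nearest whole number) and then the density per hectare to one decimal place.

density ≈ 17.5 meadow voles per hectare

N̂ = 132·38/19 − 1 = 5016/19 − 1 = 263
Density = N̂ / area = 263 / 15 ≈ 17.53 → 17.5 per hectare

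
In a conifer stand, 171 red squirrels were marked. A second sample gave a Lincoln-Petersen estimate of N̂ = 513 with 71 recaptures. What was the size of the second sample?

C = 213

From N = M·C/R: C = N·R / M = 513·71 / 171 = 36423 / 171 = 213.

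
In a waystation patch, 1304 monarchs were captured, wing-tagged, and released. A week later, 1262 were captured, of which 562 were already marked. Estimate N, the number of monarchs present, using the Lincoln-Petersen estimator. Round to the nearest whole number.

The marked fraction in the recapture sample should equal the marked fraction in the population: 562/1262 = 1304/N.
N = (1304 × 1262) / 562 = 1645648 / 562 ≈ 2928.2 → 2928

N ≈ 2928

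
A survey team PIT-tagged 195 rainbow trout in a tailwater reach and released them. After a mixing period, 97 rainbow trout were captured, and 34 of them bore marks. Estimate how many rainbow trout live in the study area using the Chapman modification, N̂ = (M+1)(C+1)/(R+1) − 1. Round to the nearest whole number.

N̂ = (195+1)(97+1)/(34+1) − 1 = 196·98/35 − 1
= 19208/35 − 1 ≈ 548.8 − 1 ≈ 547.8 → 548

N ≈ 548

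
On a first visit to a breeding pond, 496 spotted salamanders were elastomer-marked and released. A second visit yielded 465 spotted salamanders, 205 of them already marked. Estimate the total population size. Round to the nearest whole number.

N = (496 × 465) / 205 = 230640 / 205 ≈ 1125.1 → 1125

N ≈ 1125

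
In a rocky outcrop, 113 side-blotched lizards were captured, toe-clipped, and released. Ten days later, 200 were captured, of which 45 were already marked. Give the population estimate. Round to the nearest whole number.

N ≈ 502

N = (113 × 200) / 45 = 22600 / 45 ≈ 502.2 → 502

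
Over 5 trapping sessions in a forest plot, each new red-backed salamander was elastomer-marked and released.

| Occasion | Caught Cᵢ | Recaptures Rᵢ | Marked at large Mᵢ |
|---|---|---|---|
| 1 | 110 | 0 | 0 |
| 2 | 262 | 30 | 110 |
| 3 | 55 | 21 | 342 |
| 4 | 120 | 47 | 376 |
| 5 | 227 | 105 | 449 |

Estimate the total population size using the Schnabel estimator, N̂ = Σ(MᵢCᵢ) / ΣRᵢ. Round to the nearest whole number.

Σ MᵢCᵢ = 0·110 + 110·262 + 342·55 + 376·120 + 449·227 = 0 + 28820 + 18810 + 45120 + 101923 = 194673
Σ Rᵢ = 0 + 30 + 21 + 47 + 105 = 203
N̂ = 194673 / 203 ≈ 959.0 → 959

N ≈ 959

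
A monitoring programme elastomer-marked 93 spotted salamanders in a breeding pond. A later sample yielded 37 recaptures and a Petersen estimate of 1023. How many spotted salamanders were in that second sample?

From N = M·C/R: C = N·R / M = 1023·37 / 93 = 37851 / 93 = 407.

C = 407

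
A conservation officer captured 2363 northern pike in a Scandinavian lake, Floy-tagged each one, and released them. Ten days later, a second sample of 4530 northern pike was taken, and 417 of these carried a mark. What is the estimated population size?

N = 25,670

N = (2363 × 4530) / 417 = 10704390 / 417 = 25670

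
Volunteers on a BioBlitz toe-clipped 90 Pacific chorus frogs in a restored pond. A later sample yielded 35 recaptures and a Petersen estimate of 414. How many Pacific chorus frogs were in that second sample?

C = 161

From N = M·C/R: C = N·R / M = 414·35 / 90 = 14490 / 90 = 161.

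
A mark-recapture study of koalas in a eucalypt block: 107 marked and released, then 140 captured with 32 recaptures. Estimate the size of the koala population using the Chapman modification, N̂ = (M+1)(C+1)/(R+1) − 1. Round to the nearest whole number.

N ≈ 460

N̂ = (107+1)(140+1)/(32+1) − 1 = 108·141/33 − 1
= 15228/33 − 1 ≈ 461.45 − 1 ≈ 460.45 → 460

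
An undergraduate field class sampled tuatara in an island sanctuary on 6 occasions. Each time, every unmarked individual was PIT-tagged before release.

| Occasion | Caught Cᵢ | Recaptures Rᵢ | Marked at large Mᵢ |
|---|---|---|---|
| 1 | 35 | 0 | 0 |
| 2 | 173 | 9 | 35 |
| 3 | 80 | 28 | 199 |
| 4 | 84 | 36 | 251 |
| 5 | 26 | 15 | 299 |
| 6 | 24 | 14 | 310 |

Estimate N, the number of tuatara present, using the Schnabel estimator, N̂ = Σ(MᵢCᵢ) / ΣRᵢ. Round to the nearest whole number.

N ≈ 571

Σ MᵢCᵢ = 0·35 + 35·173 + 199·80 + 251·84 + 299·26 + 310·24 = 0 + 6055 + 15920 + 21084 + 7774 + 7440 = 58273
Σ Rᵢ = 0 + 9 + 28 + 36 + 15 + 14 = 102
N̂ = 58273 / 102 ≈ 571.3 → 571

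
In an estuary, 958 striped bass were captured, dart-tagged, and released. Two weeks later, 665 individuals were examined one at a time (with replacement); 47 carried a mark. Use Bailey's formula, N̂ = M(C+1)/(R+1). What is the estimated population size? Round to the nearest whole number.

N̂ = 958·(665+1)/(47+1) = 958·666/48 = 638028/48 ≈ 13292.2 → 13292

N ≈ 13,292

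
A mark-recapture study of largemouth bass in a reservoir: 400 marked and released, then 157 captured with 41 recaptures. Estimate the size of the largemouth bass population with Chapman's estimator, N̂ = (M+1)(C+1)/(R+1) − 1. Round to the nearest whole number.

N ≈ 1508

N̂ = (400+1)(157+1)/(41+1) − 1 = 401·158/42 − 1
= 63358/42 − 1 ≈ 1508.5 − 1 ≈ 1507.5 → 1508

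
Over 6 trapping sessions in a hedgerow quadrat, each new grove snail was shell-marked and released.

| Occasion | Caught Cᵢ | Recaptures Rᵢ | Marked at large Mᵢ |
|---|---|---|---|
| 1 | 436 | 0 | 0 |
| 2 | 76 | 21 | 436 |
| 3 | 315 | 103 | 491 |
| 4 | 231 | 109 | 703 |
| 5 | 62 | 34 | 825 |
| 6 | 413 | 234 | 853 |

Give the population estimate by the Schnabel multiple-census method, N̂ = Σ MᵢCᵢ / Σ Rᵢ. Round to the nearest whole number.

Σ MᵢCᵢ = 0·436 + 436·76 + 491·315 + 703·231 + 825·62 + 853·413 = 0 + 33136 + 154665 + 162393 + 51150 + 352289 = 753633
Σ Rᵢ = 0 + 21 + 103 + 109 + 34 + 234 = 501
N̂ = 753633 / 501 ≈ 1504.3 → 1504

N ≈ 1504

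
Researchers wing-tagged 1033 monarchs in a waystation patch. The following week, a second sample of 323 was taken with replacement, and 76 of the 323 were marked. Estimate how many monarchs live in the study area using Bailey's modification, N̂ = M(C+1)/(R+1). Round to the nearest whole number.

N̂ = 1033·(323+1)/(76+1) = 1033·324/77 = 334692/77 ≈ 4346.6 → 4347

N ≈ 4347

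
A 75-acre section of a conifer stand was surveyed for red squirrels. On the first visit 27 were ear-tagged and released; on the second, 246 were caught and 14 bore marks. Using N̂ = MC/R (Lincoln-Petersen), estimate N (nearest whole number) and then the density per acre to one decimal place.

density ≈ 6.3 red squirrels per acre

N̂ = 27·246/14 = 6642/14 ≈ 474.4 → 474
Density = N̂ / area = 474 / 75 ≈ 6.32 → 6.3 per acre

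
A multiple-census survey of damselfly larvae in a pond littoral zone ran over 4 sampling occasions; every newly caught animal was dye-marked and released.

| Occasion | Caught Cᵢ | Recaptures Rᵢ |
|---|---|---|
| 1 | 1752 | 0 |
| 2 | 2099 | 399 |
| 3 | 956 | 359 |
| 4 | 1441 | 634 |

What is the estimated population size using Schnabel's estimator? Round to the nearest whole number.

N ≈ 9204

Marked at large before each occasion: Mᵢ = Σⱼ<ᵢ (Cⱼ − Rⱼ) → M1=0, M2=1752, M3=3452, M4=4049
Σ MᵢCᵢ = 0·1752 + 1752·2099 + 3452·956 + 4049·1441 = 0 + 3677448 + 3300112 + 5834609 = 12812169
Σ Rᵢ = 0 + 399 + 359 + 634 = 1392
N̂ = 12812169 / 1392 ≈ 9204.1 → 9204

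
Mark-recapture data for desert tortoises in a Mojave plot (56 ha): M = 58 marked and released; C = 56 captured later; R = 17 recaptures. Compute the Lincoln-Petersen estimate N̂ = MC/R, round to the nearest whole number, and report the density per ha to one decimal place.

density ≈ 3.4 desert tortoises per ha

N̂ = 58·56/17 = 3248/17 ≈ 191.1 → 191
Density = N̂ / area = 191 / 56 ≈ 3.41 → 3.4 per ha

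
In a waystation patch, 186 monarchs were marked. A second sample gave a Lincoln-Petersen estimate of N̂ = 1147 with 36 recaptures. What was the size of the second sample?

C = 222

From N = M·C/R: C = N·R / M = 1147·36 / 186 = 41292 / 186 = 222.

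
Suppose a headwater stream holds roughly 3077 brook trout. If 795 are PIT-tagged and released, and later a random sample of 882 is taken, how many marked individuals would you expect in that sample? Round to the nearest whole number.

Expected recaptures E[R] = M·C / N.
E[R] = 795 × 882 / 3077 = 701190 / 3077 ≈ 227.9 → 228

expected recaptures ≈ 228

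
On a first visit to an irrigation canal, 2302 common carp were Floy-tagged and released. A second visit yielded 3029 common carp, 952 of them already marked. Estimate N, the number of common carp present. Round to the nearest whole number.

N = (2302 × 3029) / 952 = 6972758 / 952 ≈ 7324.3 → 7324

N ≈ 7324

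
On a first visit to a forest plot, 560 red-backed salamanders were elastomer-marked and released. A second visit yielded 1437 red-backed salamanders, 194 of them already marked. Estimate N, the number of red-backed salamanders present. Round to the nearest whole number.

N ≈ 4148

The marked fraction in the recapture sample should equal the marked fraction in the population: 194/1437 = 560/N.
N = (560 × 1437) / 194 = 804720 / 194 ≈ 4148.0 → 4148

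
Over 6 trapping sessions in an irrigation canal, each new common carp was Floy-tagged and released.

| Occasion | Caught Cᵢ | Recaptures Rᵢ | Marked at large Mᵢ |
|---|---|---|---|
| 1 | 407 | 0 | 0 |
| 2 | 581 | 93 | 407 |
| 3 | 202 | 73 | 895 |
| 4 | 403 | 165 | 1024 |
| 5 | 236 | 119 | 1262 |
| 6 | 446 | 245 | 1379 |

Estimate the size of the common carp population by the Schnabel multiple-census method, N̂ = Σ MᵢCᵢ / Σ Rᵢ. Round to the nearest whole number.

Σ MᵢCᵢ = 0·407 + 407·581 + 895·202 + 1024·403 + 1262·236 + 1379·446 = 0 + 236467 + 180790 + 412672 + 297832 + 615034 = 1742795
Σ Rᵢ = 0 + 93 + 73 + 165 + 119 + 245 = 695
N̂ = 1742795 / 695 ≈ 2507.6 → 2508

N ≈ 2508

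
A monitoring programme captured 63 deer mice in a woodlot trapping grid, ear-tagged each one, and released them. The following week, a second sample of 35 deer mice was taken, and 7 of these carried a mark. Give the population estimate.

If marked individuals mix randomly, R/C ≈ M/N, giving N ≈ M·C/R.
N = (63 × 35) / 7 = 2205 / 7 = 315

N = 315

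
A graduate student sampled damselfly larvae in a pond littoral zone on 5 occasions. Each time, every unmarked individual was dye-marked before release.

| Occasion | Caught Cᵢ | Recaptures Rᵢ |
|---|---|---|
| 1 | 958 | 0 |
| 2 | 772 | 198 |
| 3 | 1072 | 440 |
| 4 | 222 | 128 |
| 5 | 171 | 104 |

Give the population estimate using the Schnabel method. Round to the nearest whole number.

N ≈ 3734

Marked at large before each occasion: Mᵢ = Σⱼ<ᵢ (Cⱼ − Rⱼ) → M1=0, M2=958, M3=1532, M4=2164, M5=2258
Σ MᵢCᵢ = 0·958 + 958·772 + 1532·1072 + 2164·222 + 2258·171 = 0 + 739576 + 1642304 + 480408 + 386118 = 3248406
Σ Rᵢ = 0 + 198 + 440 + 128 + 104 = 870
N̂ = 3248406 / 870 ≈ 3733.8 → 3734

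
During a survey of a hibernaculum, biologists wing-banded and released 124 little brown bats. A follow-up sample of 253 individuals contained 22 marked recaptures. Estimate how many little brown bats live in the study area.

N = 1426

The marked fraction in the recapture sample should equal the marked fraction in the population: 22/253 = 124/N.
N = (124 × 253) / 22 = 31372 / 22 = 1426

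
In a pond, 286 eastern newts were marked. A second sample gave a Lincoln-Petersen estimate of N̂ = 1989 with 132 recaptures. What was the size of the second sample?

From N = M·C/R: C = N·R / M = 1989·132 / 286 = 262548 / 286 = 918.

C = 918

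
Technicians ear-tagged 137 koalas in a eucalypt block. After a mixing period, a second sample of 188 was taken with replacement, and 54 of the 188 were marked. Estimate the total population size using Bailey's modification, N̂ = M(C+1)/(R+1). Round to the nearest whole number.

N̂ = 137·(188+1)/(54+1) = 137·189/55 = 25893/55 ≈ 470.8 → 471

N ≈ 471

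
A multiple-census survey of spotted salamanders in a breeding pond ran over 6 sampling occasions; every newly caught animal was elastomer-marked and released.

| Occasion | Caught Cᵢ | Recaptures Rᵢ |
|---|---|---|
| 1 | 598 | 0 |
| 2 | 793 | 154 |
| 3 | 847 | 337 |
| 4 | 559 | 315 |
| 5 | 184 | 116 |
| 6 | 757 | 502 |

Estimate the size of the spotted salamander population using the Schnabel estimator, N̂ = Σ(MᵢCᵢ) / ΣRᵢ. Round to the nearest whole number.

Marked at large before each occasion: Mᵢ = Σⱼ<ᵢ (Cⱼ − Rⱼ) → M1=0, M2=598, M3=1237, M4=1747, M5=1991, M6=2059
Σ MᵢCᵢ = 0·598 + 598·793 + 1237·847 + 1747·559 + 1991·184 + 2059·757 = 0 + 474214 + 1047739 + 976573 + 366344 + 1558663 = 4423533
Σ Rᵢ = 0 + 154 + 337 + 315 + 116 + 502 = 1424
N̂ = 4423533 / 1424 ≈ 3106.4 → 3106

N ≈ 3106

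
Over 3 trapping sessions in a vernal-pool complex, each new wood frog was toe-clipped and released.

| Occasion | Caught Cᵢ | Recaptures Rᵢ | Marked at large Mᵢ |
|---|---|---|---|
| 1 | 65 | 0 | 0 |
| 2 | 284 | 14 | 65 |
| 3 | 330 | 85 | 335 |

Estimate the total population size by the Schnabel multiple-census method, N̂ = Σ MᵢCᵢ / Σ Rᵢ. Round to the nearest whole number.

Σ MᵢCᵢ = 0·65 + 65·284 + 335·330 = 0 + 18460 + 110550 = 129010
Σ Rᵢ = 0 + 14 + 85 = 99
N̂ = 129010 / 99 ≈ 1303.1 → 1303

N ≈ 1303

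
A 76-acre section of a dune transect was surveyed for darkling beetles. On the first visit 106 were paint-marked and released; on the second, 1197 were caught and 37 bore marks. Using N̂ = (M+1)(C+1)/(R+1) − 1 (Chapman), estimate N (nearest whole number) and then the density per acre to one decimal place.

N̂ = 107·1198/38 − 1 = 128186/38 − 1 ≈ 3372.3 → 3372
Density = N̂ / area = 3372 / 76 ≈ 44.37 → 44.4 per acre

density ≈ 44.4 darkling beetles per acre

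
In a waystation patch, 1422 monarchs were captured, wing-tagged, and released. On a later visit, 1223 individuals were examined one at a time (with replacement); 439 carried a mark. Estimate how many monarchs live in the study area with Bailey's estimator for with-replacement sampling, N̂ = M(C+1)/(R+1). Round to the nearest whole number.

N̂ = 1422·(1223+1)/(439+1) = 1422·1224/440 = 1740528/440 ≈ 3955.7 → 3956

N ≈ 3956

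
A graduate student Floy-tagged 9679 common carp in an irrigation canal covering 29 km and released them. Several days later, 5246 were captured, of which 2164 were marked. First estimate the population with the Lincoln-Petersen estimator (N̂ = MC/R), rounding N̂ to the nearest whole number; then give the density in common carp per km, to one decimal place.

density ≈ 809.1 common carp per km

N̂ = 9679·5246/2164 = 50776034/2164 ≈ 23464.0 → 23464
Density = N̂ / area = 23464 / 29 ≈ 809.10 → 809.1 per km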